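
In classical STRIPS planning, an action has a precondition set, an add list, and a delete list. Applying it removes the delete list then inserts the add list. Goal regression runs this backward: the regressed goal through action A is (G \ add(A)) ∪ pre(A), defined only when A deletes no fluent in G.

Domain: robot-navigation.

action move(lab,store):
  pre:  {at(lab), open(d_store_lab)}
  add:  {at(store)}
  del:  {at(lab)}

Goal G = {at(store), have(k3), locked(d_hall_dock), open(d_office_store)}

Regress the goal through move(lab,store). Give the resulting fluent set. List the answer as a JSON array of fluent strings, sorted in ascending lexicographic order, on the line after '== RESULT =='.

Regress:
  G ∩ del = {}  (empty — regression defined)
  G \ add = {at(store), have(k3), locked(d_hall_dock), open(d_office_store)} \ {at(store)} = {have(k3), locked(d_hall_dock), open(d_office_store)}
  ∪ pre   = {have(k3), locked(d_hall_dock), open(d_office_store)} ∪ {at(lab), open(d_store_lab)}
          = {at(lab), have(k3), locked(d_hall_dock), open(d_office_store), open(d_store_lab)}

== RESULT ==
["at(lab)", "have(k3)", "locked(d_hall_dock)", "open(d_office_store)", "open(d_store_lab)"]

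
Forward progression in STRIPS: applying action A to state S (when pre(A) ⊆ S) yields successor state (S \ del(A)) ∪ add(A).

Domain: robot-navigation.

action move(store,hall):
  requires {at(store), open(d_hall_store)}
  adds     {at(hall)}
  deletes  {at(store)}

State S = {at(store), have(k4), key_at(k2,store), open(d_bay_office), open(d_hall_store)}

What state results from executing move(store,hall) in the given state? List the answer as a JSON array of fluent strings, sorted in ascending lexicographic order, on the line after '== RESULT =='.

Compute (S \ del) ∪ add:
  pre ⊆ S: {at(store), open(d_hall_store)} ⊆ S  — applicable
  S \ del = {have(k4), key_at(k2,store), open(d_bay_office), open(d_hall_store)}
  ∪ add   = {at(hall), have(k4), key_at(k2,store), open(d_bay_office), open(d_hall_store)}

== RESULT ==
["at(hall)", "have(k4)", "key_at(k2,store)", "open(d_bay_office)", "open(d_hall_store)"]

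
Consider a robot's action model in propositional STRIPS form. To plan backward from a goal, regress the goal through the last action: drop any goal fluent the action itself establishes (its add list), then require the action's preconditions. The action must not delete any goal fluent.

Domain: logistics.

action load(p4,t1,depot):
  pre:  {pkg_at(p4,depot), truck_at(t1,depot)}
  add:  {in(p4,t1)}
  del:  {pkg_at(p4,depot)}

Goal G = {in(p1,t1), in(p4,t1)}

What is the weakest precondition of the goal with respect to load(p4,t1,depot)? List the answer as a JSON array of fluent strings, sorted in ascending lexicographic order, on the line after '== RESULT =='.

Regress:
  G ∩ del = {}  (empty — regression defined)
  G \ add = {in(p1,t1), in(p4,t1)} \ {in(p4,t1)} = {in(p1,t1)}
  ∪ pre   = {in(p1,t1)} ∪ {pkg_at(p4,depot), truck_at(t1,depot)}
          = {in(p1,t1), pkg_at(p4,depot), truck_at(t1,depot)}

== RESULT ==
["in(p1,t1)", "pkg_at(p4,depot)", "truck_at(t1,depot)"]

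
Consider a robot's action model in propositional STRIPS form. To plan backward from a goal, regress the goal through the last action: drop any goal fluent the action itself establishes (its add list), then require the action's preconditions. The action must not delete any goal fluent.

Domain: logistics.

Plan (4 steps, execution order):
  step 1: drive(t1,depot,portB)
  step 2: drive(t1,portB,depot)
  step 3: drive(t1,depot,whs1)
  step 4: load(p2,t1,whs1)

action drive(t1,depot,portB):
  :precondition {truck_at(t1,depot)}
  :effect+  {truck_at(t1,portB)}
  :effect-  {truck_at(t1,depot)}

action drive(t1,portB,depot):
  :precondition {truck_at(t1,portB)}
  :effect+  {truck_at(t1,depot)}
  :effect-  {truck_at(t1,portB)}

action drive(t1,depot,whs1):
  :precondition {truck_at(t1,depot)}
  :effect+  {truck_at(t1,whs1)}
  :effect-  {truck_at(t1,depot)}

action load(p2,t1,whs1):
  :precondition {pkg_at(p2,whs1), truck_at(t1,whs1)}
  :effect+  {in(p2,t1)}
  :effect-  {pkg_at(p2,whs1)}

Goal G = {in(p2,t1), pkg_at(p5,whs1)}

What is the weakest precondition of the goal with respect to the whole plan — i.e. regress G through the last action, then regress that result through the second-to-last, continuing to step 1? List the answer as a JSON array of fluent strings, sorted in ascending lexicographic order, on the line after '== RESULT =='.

Regress step by step:
  through step 4 (load(p2,t1,whs1)): drop {in(p2,t1)}, keep {pkg_at(p5,whs1)}, require {pkg_at(p2,whs1), truck_at(t1,whs1)}
    → {pkg_at(p2,whs1), pkg_at(p5,whs1), truck_at(t1,whs1)}
  through step 3 (drive(t1,depot,whs1)): drop {truck_at(t1,whs1)}, keep {pkg_at(p2,whs1), pkg_at(p5,whs1)}, require {truck_at(t1,depot)}
    → {pkg_at(p2,whs1), pkg_at(p5,whs1), truck_at(t1,depot)}
  through step 2 (drive(t1,portB,depot)): drop {truck_at(t1,depot)}, keep {pkg_at(p2,whs1), pkg_at(p5,whs1)}, require {truck_at(t1,portB)}
    → {pkg_at(p2,whs1), pkg_at(p5,whs1), truck_at(t1,portB)}
  through step 1 (drive(t1,depot,portB)): drop {truck_at(t1,portB)}, keep {pkg_at(p2,whs1), pkg_at(p5,whs1)}, require {truck_at(t1,depot)}
    → {pkg_at(p2,whs1), pkg_at(p5,whs1), truck_at(t1,depot)}

== RESULT ==
["pkg_at(p2,whs1)", "pkg_at(p5,whs1)", "truck_at(t1,depot)"]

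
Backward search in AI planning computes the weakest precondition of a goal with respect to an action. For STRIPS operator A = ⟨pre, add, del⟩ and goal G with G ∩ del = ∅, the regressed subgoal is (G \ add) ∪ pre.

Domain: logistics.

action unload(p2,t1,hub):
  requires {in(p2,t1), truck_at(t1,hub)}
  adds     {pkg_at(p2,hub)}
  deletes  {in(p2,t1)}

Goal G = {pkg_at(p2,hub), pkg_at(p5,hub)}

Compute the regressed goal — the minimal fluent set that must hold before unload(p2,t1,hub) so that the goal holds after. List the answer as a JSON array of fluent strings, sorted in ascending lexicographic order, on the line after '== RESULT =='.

Compute (G \ add) ∪ pre:
  G ∩ del = {}  (empty — regression defined)
  G \ add = {pkg_at(p2,hub), pkg_at(p5,hub)} \ {pkg_at(p2,hub)} = {pkg_at(p5,hub)}
  ∪ pre   = {pkg_at(p5,hub)} ∪ {in(p2,t1), truck_at(t1,hub)}
          = {in(p2,t1), pkg_at(p5,hub), truck_at(t1,hub)}

== RESULT ==
["in(p2,t1)", "pkg_at(p5,hub)", "truck_at(t1,hub)"]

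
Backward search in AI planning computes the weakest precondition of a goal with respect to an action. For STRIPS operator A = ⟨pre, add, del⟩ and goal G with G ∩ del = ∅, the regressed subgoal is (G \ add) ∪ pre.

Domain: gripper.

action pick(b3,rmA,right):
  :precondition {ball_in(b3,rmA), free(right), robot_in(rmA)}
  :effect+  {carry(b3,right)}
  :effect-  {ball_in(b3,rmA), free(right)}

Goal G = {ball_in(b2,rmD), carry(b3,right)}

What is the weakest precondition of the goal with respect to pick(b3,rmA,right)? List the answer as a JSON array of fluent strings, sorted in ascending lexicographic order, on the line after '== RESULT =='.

Compute (G \ add) ∪ pre:
  G ∩ del = {}  (empty — regression defined)
  G \ add = {ball_in(b2,rmD), carry(b3,right)} \ {carry(b3,right)} = {ball_in(b2,rmD)}
  ∪ pre   = {ball_in(b2,rmD)} ∪ {ball_in(b3,rmA), free(right), robot_in(rmA)}
          = {ball_in(b2,rmD), ball_in(b3,rmA), free(right), robot_in(rmA)}

== RESULT ==
["ball_in(b2,rmD)", "ball_in(b3,rmA)", "free(right)", "robot_in(rmA)"]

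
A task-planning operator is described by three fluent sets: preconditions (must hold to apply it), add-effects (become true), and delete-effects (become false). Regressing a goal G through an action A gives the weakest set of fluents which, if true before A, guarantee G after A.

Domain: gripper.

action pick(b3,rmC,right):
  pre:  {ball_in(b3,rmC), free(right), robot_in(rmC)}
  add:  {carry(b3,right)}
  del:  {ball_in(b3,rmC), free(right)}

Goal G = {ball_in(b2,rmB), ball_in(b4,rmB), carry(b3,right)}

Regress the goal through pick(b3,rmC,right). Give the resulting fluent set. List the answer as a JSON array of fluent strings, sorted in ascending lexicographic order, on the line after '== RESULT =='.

Compute (G \ add) ∪ pre:
  G ∩ del = {}  (empty — regression defined)
  G \ add = {ball_in(b2,rmB), ball_in(b4,rmB), carry(b3,right)} \ {carry(b3,right)} = {ball_in(b2,rmB), ball_in(b4,rmB)}
  ∪ pre   = {ball_in(b2,rmB), ball_in(b4,rmB)} ∪ {ball_in(b3,rmC), free(right), robot_in(rmC)}
          = {ball_in(b2,rmB), ball_in(b3,rmC), ball_in(b4,rmB), free(right), robot_in(rmC)}

== RESULT ==
["ball_in(b2,rmB)", "ball_in(b3,rmC)", "ball_in(b4,rmB)", "free(right)", "robot_in(rmC)"]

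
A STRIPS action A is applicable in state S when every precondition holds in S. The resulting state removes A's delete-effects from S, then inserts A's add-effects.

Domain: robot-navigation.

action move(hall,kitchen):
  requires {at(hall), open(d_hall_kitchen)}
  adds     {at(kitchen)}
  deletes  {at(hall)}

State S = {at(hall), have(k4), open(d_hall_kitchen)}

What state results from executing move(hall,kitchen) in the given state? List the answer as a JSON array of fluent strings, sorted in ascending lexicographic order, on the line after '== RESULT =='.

Compute (S \ del) ∪ add:
  pre ⊆ S: {at(hall), open(d_hall_kitchen)} ⊆ S  — applicable
  S \ del = {have(k4), open(d_hall_kitchen)}
  ∪ add   = {at(kitchen), have(k4), open(d_hall_kitchen)}

== RESULT ==
["at(kitchen)", "have(k4)", "open(d_hall_kitchen)"]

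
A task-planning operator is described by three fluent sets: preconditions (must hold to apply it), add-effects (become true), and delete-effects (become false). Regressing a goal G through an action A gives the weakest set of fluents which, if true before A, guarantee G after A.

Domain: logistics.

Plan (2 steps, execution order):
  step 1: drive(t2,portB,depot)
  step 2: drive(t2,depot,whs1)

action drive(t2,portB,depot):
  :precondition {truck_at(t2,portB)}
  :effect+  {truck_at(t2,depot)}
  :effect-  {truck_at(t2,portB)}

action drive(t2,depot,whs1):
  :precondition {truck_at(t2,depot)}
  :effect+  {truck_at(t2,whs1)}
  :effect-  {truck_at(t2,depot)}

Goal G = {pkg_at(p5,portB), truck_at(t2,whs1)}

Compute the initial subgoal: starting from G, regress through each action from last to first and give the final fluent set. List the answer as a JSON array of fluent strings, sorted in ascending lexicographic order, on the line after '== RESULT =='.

Regress step by step:
  through step 2 (drive(t2,depot,whs1)): drop {truck_at(t2,whs1)}, keep {pkg_at(p5,portB)}, require {truck_at(t2,depot)}
    → {pkg_at(p5,portB), truck_at(t2,depot)}
  through step 1 (drive(t2,portB,depot)): drop {truck_at(t2,depot)}, keep {pkg_at(p5,portB)}, require {truck_at(t2,portB)}
    → {pkg_at(p5,portB), truck_at(t2,portB)}

== RESULT ==
["pkg_at(p5,portB)", "truck_at(t2,portB)"]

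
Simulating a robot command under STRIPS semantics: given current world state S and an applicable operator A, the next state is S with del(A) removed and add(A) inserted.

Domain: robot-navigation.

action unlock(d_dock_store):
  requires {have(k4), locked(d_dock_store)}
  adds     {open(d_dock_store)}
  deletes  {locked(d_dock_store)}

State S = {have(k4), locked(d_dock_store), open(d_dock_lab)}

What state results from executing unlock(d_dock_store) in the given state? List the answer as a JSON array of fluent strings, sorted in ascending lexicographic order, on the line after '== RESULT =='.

Compute (S \ del) ∪ add:
  pre ⊆ S: {have(k4), locked(d_dock_store)} ⊆ S  — applicable
  S \ del = {have(k4), open(d_dock_lab)}
  ∪ add   = {have(k4), open(d_dock_lab), open(d_dock_store)}

== RESULT ==
["have(k4)", "open(d_dock_lab)", "open(d_dock_store)"]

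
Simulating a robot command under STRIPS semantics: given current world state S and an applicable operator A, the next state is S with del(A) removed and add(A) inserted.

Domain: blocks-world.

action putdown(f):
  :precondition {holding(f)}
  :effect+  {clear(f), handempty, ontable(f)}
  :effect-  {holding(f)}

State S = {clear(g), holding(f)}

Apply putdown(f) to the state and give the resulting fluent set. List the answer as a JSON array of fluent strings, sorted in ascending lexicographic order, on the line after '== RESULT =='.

Compute (S \ del) ∪ add:
  pre ⊆ S: {holding(f)} ⊆ S  — applicable
  S \ del = {clear(g)}
  ∪ add   = {clear(f), clear(g), handempty, ontable(f)}

== RESULT ==
["clear(f)", "clear(g)", "handempty", "ontable(f)"]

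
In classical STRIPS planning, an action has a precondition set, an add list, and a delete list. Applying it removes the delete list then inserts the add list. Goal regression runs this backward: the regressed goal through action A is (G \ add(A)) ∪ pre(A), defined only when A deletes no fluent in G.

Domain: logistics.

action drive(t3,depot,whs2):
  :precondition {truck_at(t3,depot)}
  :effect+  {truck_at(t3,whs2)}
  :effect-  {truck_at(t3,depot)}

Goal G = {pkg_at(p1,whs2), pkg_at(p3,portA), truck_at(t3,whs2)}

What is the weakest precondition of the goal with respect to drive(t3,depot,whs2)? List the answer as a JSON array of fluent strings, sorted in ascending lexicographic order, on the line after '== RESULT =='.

Compute (G \ add) ∪ pre:
  G ∩ del = {}  (empty — regression defined)
  G \ add = {pkg_at(p1,whs2), pkg_at(p3,portA), truck_at(t3,whs2)} \ {truck_at(t3,whs2)} = {pkg_at(p1,whs2), pkg_at(p3,portA)}
  ∪ pre   = {pkg_at(p1,whs2), pkg_at(p3,portA)} ∪ {truck_at(t3,depot)}
          = {pkg_at(p1,whs2), pkg_at(p3,portA), truck_at(t3,depot)}

== RESULT ==
["pkg_at(p1,whs2)", "pkg_at(p3,portA)", "truck_at(t3,depot)"]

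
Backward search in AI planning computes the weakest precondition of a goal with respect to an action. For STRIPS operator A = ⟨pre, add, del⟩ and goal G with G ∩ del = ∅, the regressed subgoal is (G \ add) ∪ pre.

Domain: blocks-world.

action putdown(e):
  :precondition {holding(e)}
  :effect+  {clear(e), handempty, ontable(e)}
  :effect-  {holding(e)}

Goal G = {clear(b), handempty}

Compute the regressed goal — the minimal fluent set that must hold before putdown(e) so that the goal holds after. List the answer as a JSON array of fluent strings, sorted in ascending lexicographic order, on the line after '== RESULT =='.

Regress:
  G ∩ del = {}  (empty — regression defined)
  G \ add = {clear(b), handempty} \ {clear(e), handempty, ontable(e)} = {clear(b)}
  ∪ pre   = {clear(b)} ∪ {holding(e)}
          = {clear(b), holding(e)}

== RESULT ==
["clear(b)", "holding(e)"]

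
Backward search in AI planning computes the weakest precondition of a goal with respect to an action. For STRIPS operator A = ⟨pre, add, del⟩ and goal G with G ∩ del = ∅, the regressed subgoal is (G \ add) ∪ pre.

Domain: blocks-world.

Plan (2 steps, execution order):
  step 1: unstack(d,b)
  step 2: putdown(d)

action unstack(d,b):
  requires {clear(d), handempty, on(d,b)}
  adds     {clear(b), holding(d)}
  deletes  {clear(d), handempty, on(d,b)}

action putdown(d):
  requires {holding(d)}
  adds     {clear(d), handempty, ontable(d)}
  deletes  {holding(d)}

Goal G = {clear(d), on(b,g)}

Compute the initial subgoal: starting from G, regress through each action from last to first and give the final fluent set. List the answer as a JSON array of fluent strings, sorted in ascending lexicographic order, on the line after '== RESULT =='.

Work backward from the goal:
  through step 2 (putdown(d)): drop {clear(d)}, keep {on(b,g)}, require {holding(d)}
    → {holding(d), on(b,g)}
  through step 1 (unstack(d,b)): drop {holding(d)}, keep {on(b,g)}, require {clear(d), handempty, on(d,b)}
    → {clear(d), handempty, on(b,g), on(d,b)}

== RESULT ==
["clear(d)", "handempty", "on(b,g)", "on(d,b)"]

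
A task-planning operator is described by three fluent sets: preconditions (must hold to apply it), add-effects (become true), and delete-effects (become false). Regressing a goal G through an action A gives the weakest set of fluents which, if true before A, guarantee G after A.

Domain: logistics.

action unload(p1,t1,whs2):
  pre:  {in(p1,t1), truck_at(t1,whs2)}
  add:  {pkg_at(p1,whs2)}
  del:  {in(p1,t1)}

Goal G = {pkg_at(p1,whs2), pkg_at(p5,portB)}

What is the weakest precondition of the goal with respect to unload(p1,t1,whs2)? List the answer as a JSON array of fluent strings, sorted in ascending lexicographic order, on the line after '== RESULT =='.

Compute (G \ add) ∪ pre:
  G ∩ del = {}  (empty — regression defined)
  G \ add = {pkg_at(p1,whs2), pkg_at(p5,portB)} \ {pkg_at(p1,whs2)} = {pkg_at(p5,portB)}
  ∪ pre   = {pkg_at(p5,portB)} ∪ {in(p1,t1), truck_at(t1,whs2)}
          = {in(p1,t1), pkg_at(p5,portB), truck_at(t1,whs2)}

== RESULT ==
["in(p1,t1)", "pkg_at(p5,portB)", "truck_at(t1,whs2)"]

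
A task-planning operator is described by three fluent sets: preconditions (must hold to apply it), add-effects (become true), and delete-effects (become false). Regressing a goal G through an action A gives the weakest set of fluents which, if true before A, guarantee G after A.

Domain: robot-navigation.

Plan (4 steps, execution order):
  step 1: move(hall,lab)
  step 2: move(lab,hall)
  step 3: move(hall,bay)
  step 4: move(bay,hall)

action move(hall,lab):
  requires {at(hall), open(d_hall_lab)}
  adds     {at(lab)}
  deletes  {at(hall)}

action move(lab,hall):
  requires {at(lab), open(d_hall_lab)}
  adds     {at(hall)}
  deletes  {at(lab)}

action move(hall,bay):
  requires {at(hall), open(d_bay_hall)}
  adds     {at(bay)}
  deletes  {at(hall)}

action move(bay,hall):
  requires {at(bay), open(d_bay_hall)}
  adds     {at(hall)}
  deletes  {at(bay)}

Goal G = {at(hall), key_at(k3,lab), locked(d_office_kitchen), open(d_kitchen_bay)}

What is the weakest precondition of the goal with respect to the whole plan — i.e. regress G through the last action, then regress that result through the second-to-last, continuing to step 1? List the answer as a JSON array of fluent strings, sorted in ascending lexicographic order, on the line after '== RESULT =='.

Work backward from the goal:
  through step 4 (move(bay,hall)): drop {at(hall)}, keep {key_at(k3,lab), locked(d_office_kitchen), open(d_kitchen_bay)}, require {at(bay), open(d_bay_hall)}
    → {at(bay), key_at(k3,lab), locked(d_office_kitchen), open(d_bay_hall), open(d_kitchen_bay)}
  through step 3 (move(hall,bay)): drop {at(bay)}, keep {key_at(k3,lab), locked(d_office_kitchen), open(d_bay_hall), open(d_kitchen_bay)}, require {at(hall), open(d_bay_hall)}
    → {at(hall), key_at(k3,lab), locked(d_office_kitchen), open(d_bay_hall), open(d_kitchen_bay)}
  through step 2 (move(lab,hall)): drop {at(hall)}, keep {key_at(k3,lab), locked(d_office_kitchen), open(d_bay_hall), open(d_kitchen_bay)}, require {at(lab), open(d_hall_lab)}
    → {at(lab), key_at(k3,lab), locked(d_office_kitchen), open(d_bay_hall), open(d_hall_lab), open(d_kitchen_bay)}
  through step 1 (move(hall,lab)): drop {at(lab)}, keep {key_at(k3,lab), locked(d_office_kitchen), open(d_bay_hall), open(d_hall_lab), open(d_kitchen_bay)}, require {at(hall), open(d_hall_lab)}
    → {at(hall), key_at(k3,lab), locked(d_office_kitchen), open(d_bay_hall), open(d_hall_lab), open(d_kitchen_bay)}

== RESULT ==
["at(hall)", "key_at(k3,lab)", "locked(d_office_kitchen)", "open(d_bay_hall)", "open(d_hall_lab)", "open(d_kitchen_bay)"]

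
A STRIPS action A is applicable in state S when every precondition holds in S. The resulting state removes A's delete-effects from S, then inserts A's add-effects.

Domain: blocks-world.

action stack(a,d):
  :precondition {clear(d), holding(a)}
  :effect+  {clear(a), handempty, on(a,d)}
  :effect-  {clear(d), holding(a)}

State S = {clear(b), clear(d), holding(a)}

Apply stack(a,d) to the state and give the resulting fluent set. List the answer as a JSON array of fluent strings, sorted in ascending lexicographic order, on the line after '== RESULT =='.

Compute (S \ del) ∪ add:
  pre ⊆ S: {clear(d), holding(a)} ⊆ S  — applicable
  S \ del = {clear(b)}
  ∪ add   = {clear(a), clear(b), handempty, on(a,d)}

== RESULT ==
["clear(a)", "clear(b)", "handempty", "on(a,d)"]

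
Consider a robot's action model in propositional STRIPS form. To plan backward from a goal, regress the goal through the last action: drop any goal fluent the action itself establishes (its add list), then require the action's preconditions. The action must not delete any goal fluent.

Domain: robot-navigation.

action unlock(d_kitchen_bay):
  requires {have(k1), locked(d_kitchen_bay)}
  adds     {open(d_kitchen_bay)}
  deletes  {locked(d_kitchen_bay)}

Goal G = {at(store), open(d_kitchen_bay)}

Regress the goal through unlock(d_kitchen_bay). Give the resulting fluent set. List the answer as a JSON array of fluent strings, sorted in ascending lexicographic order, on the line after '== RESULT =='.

Compute (G \ add) ∪ pre:
  G ∩ del = {}  (empty — regression defined)
  G \ add = {at(store), open(d_kitchen_bay)} \ {open(d_kitchen_bay)} = {at(store)}
  ∪ pre   = {at(store)} ∪ {have(k1), locked(d_kitchen_bay)}
          = {at(store), have(k1), locked(d_kitchen_bay)}

== RESULT ==
["at(store)", "have(k1)", "locked(d_kitchen_bay)"]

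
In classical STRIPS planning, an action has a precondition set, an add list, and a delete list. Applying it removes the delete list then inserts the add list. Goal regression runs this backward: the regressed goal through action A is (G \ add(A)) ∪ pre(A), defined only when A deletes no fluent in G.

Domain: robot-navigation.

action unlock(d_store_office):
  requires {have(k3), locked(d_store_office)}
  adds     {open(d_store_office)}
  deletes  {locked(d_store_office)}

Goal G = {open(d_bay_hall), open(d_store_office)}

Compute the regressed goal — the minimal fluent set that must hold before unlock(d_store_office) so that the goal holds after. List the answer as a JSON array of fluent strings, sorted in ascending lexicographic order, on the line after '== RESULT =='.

Regress:
  G ∩ del = {}  (empty — regression defined)
  G \ add = {open(d_bay_hall), open(d_store_office)} \ {open(d_store_office)} = {open(d_bay_hall)}
  ∪ pre   = {open(d_bay_hall)} ∪ {have(k3), locked(d_store_office)}
          = {have(k3), locked(d_store_office), open(d_bay_hall)}

== RESULT ==
["have(k3)", "locked(d_store_office)", "open(d_bay_hall)"]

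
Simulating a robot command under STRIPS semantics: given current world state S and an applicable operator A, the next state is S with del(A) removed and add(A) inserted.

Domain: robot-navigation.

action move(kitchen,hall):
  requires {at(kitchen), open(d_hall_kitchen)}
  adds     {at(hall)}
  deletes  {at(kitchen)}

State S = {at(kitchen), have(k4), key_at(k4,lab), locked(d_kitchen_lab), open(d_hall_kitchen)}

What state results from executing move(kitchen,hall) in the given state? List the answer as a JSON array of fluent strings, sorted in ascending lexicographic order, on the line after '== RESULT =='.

Compute (S \ del) ∪ add:
  pre ⊆ S: {at(kitchen), open(d_hall_kitchen)} ⊆ S  — applicable
  S \ del = {have(k4), key_at(k4,lab), locked(d_kitchen_lab), open(d_hall_kitchen)}
  ∪ add   = {at(hall), have(k4), key_at(k4,lab), locked(d_kitchen_lab), open(d_hall_kitchen)}

== RESULT ==
["at(hall)", "have(k4)", "key_at(k4,lab)", "locked(d_kitchen_lab)", "open(d_hall_kitchen)"]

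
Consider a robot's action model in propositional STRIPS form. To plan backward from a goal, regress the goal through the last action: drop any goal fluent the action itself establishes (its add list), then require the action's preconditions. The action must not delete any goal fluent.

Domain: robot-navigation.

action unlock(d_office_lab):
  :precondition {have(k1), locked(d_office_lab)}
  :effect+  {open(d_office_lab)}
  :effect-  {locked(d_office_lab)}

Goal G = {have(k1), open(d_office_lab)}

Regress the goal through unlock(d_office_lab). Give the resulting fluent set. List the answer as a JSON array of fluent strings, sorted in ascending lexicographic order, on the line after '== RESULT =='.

Regress:
  G ∩ del = {}  (empty — regression defined)
  G \ add = {have(k1), open(d_office_lab)} \ {open(d_office_lab)} = {have(k1)}
  ∪ pre   = {have(k1)} ∪ {have(k1), locked(d_office_lab)}
          = {have(k1), locked(d_office_lab)}

== RESULT ==
["have(k1)", "locked(d_office_lab)"]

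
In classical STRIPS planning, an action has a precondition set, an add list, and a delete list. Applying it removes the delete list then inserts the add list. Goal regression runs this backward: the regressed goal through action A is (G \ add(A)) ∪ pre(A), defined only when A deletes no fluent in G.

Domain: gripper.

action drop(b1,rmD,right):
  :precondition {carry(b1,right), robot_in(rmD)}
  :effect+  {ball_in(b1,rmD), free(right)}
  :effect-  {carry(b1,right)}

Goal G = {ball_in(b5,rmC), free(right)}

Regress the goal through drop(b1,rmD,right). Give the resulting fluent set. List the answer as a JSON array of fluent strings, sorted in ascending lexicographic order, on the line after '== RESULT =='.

Regress:
  G ∩ del = {}  (empty — regression defined)
  G \ add = {ball_in(b5,rmC), free(right)} \ {ball_in(b1,rmD), free(right)} = {ball_in(b5,rmC)}
  ∪ pre   = {ball_in(b5,rmC)} ∪ {carry(b1,right), robot_in(rmD)}
          = {ball_in(b5,rmC), carry(b1,right), robot_in(rmD)}

== RESULT ==
["ball_in(b5,rmC)", "carry(b1,right)", "robot_in(rmD)"]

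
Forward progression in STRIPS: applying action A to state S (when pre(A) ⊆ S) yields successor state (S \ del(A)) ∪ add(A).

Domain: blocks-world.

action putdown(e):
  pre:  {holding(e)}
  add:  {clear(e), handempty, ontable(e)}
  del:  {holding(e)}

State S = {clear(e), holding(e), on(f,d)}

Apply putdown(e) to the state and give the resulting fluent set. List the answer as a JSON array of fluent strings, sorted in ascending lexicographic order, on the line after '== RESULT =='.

Progress:
  pre ⊆ S: {holding(e)} ⊆ S  — applicable
  S \ del = {clear(e), on(f,d)}
  ∪ add   = {clear(e), handempty, on(f,d), ontable(e)}

== RESULT ==
["clear(e)", "handempty", "on(f,d)", "ontable(e)"]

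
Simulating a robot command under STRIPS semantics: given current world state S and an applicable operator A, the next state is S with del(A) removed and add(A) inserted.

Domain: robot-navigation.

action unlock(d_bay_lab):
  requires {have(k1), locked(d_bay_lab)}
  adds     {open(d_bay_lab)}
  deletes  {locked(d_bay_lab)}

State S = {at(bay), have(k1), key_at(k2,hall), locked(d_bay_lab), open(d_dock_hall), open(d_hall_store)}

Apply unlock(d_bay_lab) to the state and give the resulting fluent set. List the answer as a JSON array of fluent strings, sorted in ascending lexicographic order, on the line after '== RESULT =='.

Progress:
  pre ⊆ S: {have(k1), locked(d_bay_lab)} ⊆ S  — applicable
  S \ del = {at(bay), have(k1), key_at(k2,hall), open(d_dock_hall), open(d_hall_store)}
  ∪ add   = {at(bay), have(k1), key_at(k2,hall), open(d_bay_lab), open(d_dock_hall), open(d_hall_store)}

== RESULT ==
["at(bay)", "have(k1)", "key_at(k2,hall)", "open(d_bay_lab)", "open(d_dock_hall)", "open(d_hall_store)"]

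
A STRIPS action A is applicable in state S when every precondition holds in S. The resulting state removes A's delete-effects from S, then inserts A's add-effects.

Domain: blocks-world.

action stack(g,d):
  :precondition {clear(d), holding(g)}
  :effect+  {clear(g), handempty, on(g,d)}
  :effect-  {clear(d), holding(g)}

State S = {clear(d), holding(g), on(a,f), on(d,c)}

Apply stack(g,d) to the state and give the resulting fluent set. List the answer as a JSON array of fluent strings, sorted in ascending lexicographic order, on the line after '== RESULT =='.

Compute (S \ del) ∪ add:
  pre ⊆ S: {clear(d), holding(g)} ⊆ S  — applicable
  S \ del = {on(a,f), on(d,c)}
  ∪ add   = {clear(g), handempty, on(a,f), on(d,c), on(g,d)}

== RESULT ==
["clear(g)", "handempty", "on(a,f)", "on(d,c)", "on(g,d)"]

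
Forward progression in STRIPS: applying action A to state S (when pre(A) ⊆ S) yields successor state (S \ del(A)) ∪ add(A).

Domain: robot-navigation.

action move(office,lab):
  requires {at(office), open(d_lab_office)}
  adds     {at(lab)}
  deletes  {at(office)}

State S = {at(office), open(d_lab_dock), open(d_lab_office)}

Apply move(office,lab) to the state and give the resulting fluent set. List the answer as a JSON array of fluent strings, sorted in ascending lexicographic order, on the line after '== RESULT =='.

Progress:
  pre ⊆ S: {at(office), open(d_lab_office)} ⊆ S  — applicable
  S \ del = {open(d_lab_dock), open(d_lab_office)}
  ∪ add   = {at(lab), open(d_lab_dock), open(d_lab_office)}

== RESULT ==
["at(lab)", "open(d_lab_dock)", "open(d_lab_office)"]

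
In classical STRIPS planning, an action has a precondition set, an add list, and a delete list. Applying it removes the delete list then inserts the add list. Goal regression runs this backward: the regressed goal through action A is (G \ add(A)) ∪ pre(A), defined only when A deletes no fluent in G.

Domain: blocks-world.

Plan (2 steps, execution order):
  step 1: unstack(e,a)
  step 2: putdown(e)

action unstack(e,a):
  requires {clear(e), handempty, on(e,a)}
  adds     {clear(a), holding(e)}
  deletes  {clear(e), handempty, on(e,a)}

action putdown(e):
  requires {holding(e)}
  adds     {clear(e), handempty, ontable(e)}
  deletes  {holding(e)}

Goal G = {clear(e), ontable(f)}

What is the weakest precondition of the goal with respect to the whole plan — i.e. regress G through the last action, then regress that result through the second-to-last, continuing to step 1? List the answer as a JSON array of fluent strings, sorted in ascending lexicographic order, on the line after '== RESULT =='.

Work backward from the goal:
  through step 2 (putdown(e)): drop {clear(e)}, keep {ontable(f)}, require {holding(e)}
    → {holding(e), ontable(f)}
  through step 1 (unstack(e,a)): drop {holding(e)}, keep {ontable(f)}, require {clear(e), handempty, on(e,a)}
    → {clear(e), handempty, on(e,a), ontable(f)}

== RESULT ==
["clear(e)", "handempty", "on(e,a)", "ontable(f)"]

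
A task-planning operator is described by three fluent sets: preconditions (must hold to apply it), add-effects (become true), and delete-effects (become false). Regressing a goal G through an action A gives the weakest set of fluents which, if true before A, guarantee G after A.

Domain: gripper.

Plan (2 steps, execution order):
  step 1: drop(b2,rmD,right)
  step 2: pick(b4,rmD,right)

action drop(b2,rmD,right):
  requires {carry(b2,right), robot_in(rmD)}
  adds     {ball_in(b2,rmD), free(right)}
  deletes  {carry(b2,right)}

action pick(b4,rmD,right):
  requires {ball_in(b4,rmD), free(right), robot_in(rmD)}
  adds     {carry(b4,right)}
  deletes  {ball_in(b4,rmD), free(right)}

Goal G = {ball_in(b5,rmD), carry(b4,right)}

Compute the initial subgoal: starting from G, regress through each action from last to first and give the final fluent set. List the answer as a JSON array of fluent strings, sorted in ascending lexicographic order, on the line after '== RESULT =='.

Regress step by step:
  through step 2 (pick(b4,rmD,right)): drop {carry(b4,right)}, keep {ball_in(b5,rmD)}, require {ball_in(b4,rmD), free(right), robot_in(rmD)}
    → {ball_in(b4,rmD), ball_in(b5,rmD), free(right), robot_in(rmD)}
  through step 1 (drop(b2,rmD,right)): drop {free(right)}, keep {ball_in(b4,rmD), ball_in(b5,rmD), robot_in(rmD)}, require {carry(b2,right), robot_in(rmD)}
    → {ball_in(b4,rmD), ball_in(b5,rmD), carry(b2,right), robot_in(rmD)}

== RESULT ==
["ball_in(b4,rmD)", "ball_in(b5,rmD)", "carry(b2,right)", "robot_in(rmD)"]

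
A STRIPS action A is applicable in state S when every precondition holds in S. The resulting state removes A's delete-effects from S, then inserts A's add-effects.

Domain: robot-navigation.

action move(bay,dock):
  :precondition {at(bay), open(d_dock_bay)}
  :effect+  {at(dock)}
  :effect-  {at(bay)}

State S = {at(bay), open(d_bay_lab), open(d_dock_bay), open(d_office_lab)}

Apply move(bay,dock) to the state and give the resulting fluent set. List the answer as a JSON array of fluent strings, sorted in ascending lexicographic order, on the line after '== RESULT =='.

Progress:
  pre ⊆ S: {at(bay), open(d_dock_bay)} ⊆ S  — applicable
  S \ del = {open(d_bay_lab), open(d_dock_bay), open(d_office_lab)}
  ∪ add   = {at(dock), open(d_bay_lab), open(d_dock_bay), open(d_office_lab)}

== RESULT ==
["at(dock)", "open(d_bay_lab)", "open(d_dock_bay)", "open(d_office_lab)"]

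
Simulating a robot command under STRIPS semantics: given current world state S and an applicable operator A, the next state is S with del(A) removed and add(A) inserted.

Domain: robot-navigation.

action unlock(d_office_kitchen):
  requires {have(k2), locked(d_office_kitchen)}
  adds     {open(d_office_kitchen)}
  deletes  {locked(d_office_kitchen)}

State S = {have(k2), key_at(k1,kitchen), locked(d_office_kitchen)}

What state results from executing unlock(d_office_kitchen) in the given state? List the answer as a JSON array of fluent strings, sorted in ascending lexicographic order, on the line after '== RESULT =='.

Compute (S \ del) ∪ add:
  pre ⊆ S: {have(k2), locked(d_office_kitchen)} ⊆ S  — applicable
  S \ del = {have(k2), key_at(k1,kitchen)}
  ∪ add   = {have(k2), key_at(k1,kitchen), open(d_office_kitchen)}

== RESULT ==
["have(k2)", "key_at(k1,kitchen)", "open(d_office_kitchen)"]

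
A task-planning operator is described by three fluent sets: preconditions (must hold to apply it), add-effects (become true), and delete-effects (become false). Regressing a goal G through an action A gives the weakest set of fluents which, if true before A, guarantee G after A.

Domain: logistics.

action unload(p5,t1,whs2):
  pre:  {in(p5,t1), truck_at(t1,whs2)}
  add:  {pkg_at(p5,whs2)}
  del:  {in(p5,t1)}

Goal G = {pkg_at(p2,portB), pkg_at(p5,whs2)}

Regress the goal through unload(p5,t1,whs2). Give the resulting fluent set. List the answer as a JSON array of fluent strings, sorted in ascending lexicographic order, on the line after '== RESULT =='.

Regress:
  G ∩ del = {}  (empty — regression defined)
  G \ add = {pkg_at(p2,portB), pkg_at(p5,whs2)} \ {pkg_at(p5,whs2)} = {pkg_at(p2,portB)}
  ∪ pre   = {pkg_at(p2,portB)} ∪ {in(p5,t1), truck_at(t1,whs2)}
          = {in(p5,t1), pkg_at(p2,portB), truck_at(t1,whs2)}

== RESULT ==
["in(p5,t1)", "pkg_at(p2,portB)", "truck_at(t1,whs2)"]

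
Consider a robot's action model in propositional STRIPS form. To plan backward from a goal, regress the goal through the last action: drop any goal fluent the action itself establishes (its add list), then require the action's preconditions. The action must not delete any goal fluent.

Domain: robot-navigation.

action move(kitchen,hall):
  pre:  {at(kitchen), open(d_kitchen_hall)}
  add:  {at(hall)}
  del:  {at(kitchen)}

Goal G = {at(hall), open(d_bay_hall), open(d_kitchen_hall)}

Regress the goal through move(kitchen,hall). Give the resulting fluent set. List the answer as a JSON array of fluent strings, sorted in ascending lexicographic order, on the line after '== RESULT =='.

Compute (G \ add) ∪ pre:
  G ∩ del = {}  (empty — regression defined)
  G \ add = {at(hall), open(d_bay_hall), open(d_kitchen_hall)} \ {at(hall)} = {open(d_bay_hall), open(d_kitchen_hall)}
  ∪ pre   = {open(d_bay_hall), open(d_kitchen_hall)} ∪ {at(kitchen), open(d_kitchen_hall)}
          = {at(kitchen), open(d_bay_hall), open(d_kitchen_hall)}

== RESULT ==
["at(kitchen)", "open(d_bay_hall)", "open(d_kitchen_hall)"]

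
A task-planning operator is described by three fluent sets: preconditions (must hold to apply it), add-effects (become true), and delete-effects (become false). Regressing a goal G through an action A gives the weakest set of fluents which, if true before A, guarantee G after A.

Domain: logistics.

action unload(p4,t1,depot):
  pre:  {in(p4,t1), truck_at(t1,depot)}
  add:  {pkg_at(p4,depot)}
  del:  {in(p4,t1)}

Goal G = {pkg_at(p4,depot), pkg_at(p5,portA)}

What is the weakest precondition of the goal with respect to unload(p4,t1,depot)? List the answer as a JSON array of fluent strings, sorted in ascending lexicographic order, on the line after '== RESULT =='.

Compute (G \ add) ∪ pre:
  G ∩ del = {}  (empty — regression defined)
  G \ add = {pkg_at(p4,depot), pkg_at(p5,portA)} \ {pkg_at(p4,depot)} = {pkg_at(p5,portA)}
  ∪ pre   = {pkg_at(p5,portA)} ∪ {in(p4,t1), truck_at(t1,depot)}
          = {in(p4,t1), pkg_at(p5,portA), truck_at(t1,depot)}

== RESULT ==
["in(p4,t1)", "pkg_at(p5,portA)", "truck_at(t1,depot)"]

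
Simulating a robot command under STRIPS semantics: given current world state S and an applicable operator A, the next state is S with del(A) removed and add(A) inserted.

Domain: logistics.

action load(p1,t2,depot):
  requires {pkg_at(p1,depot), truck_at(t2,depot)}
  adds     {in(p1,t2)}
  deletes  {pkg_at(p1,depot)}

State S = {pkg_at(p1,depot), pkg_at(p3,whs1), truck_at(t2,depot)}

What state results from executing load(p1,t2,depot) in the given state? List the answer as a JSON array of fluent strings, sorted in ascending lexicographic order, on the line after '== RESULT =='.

Compute (S \ del) ∪ add:
  pre ⊆ S: {pkg_at(p1,depot), truck_at(t2,depot)} ⊆ S  — applicable
  S \ del = {pkg_at(p3,whs1), truck_at(t2,depot)}
  ∪ add   = {in(p1,t2), pkg_at(p3,whs1), truck_at(t2,depot)}

== RESULT ==
["in(p1,t2)", "pkg_at(p3,whs1)", "truck_at(t2,depot)"]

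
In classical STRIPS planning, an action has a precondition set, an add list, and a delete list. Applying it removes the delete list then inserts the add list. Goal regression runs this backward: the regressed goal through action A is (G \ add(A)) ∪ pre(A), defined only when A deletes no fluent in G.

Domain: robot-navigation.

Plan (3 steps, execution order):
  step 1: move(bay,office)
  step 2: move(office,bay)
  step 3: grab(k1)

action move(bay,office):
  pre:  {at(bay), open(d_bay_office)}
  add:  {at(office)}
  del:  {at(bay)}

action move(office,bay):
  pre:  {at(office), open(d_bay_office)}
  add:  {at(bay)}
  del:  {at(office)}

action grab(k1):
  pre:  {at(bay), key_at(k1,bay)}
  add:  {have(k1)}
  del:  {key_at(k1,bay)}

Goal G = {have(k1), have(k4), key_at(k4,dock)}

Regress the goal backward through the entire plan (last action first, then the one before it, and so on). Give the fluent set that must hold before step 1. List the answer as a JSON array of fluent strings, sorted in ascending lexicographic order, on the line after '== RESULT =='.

Regress step by step:
  through step 3 (grab(k1)): drop {have(k1)}, keep {have(k4), key_at(k4,dock)}, require {at(bay), key_at(k1,bay)}
    → {at(bay), have(k4), key_at(k1,bay), key_at(k4,dock)}
  through step 2 (move(office,bay)): drop {at(bay)}, keep {have(k4), key_at(k1,bay), key_at(k4,dock)}, require {at(office), open(d_bay_office)}
    → {at(office), have(k4), key_at(k1,bay), key_at(k4,dock), open(d_bay_office)}
  through step 1 (move(bay,office)): drop {at(office)}, keep {have(k4), key_at(k1,bay), key_at(k4,dock), open(d_bay_office)}, require {at(bay), open(d_bay_office)}
    → {at(bay), have(k4), key_at(k1,bay), key_at(k4,dock), open(d_bay_office)}

== RESULT ==
["at(bay)", "have(k4)", "key_at(k1,bay)", "key_at(k4,dock)", "open(d_bay_office)"]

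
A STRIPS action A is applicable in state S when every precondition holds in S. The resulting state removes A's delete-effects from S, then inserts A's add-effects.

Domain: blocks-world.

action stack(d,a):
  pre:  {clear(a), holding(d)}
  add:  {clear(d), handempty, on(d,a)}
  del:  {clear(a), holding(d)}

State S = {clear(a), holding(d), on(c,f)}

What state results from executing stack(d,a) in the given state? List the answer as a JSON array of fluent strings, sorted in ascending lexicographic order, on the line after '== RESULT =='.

Progress:
  pre ⊆ S: {clear(a), holding(d)} ⊆ S  — applicable
  S \ del = {on(c,f)}
  ∪ add   = {clear(d), handempty, on(c,f), on(d,a)}

== RESULT ==
["clear(d)", "handempty", "on(c,f)", "on(d,a)"]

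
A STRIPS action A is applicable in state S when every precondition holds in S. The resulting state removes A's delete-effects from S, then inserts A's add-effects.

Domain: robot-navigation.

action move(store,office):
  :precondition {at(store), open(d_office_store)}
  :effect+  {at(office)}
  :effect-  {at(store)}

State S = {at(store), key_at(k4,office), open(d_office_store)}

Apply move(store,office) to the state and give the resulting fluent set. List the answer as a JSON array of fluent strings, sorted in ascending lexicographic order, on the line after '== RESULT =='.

Compute (S \ del) ∪ add:
  pre ⊆ S: {at(store), open(d_office_store)} ⊆ S  — applicable
  S \ del = {key_at(k4,office), open(d_office_store)}
  ∪ add   = {at(office), key_at(k4,office), open(d_office_store)}

== RESULT ==
["at(office)", "key_at(k4,office)", "open(d_office_store)"]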